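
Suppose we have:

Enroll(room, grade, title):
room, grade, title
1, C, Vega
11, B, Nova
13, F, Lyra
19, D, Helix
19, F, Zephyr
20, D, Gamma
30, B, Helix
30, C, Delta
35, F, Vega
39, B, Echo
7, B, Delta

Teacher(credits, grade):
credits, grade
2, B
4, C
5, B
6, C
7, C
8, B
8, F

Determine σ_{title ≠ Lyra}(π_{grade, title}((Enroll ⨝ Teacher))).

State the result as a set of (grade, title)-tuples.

{(B, Delta), (B, Echo), (B, Helix), (B, Nova), (C, Delta), (C, Vega), (F, Vega), (F, Zephyr)}

Joining Enroll and Teacher on grade yields {(1, C, Vega, 4), (1, C, Vega, 6), (1, C, Vega, 7), (11, B, Nova, 2), (11, B, Nova, 5), (11, B, Nova, 8), (13, F, Lyra, 8), (19, F, Zephyr, 8), (30, B, Helix, 2), (30, B, Helix, 5), (30, B, Helix, 8), (30, C, Delta, 4), (30, C, Delta, 6), (30, C, Delta, 7), (35, F, Vega, 8), (39, B, Echo, 2), (39, B, Echo, 5), (39, B, Echo, 8), (7, B, Delta, 2), (7, B, Delta, 5), (7, B, Delta, 8)}.
π_{grade, title} gives {(B, Delta), (B, Echo), (B, Helix), (B, Nova), (C, Delta), (C, Vega), (F, Lyra), (F, Vega), (F, Zephyr)} (12 duplicate(s) eliminated).
Apply σ_{title ≠ Lyra}; surviving tuples: {(B, Delta), (B, Echo), (B, Helix), (B, Nova), (C, Delta), (C, Vega), (F, Vega), (F, Zephyr)}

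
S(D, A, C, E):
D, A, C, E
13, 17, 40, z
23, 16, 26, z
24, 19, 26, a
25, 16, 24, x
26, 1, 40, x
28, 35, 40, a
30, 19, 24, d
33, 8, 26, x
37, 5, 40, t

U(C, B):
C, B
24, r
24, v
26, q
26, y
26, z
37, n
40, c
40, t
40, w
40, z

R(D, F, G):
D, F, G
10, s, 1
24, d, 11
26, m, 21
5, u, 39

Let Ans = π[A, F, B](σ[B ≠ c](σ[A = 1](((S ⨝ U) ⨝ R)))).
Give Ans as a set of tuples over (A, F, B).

S ⋈ U (natural join on C): {(13, 17, 40, z, c), (13, 17, 40, z, t), (13, 17, 40, z, w), (13, 17, 40, z, z), (23, 16, 26, z, q), (23, 16, 26, z, y), (23, 16, 26, z, z), (24, 19, 26, a, q), (24, 19, 26, a, y), (24, 19, 26, a, z), (25, 16, 24, x, r), (25, 16, 24, x, v), (26, 1, 40, x, c), (26, 1, 40, x, t), (26, 1, 40, x, w), (26, 1, 40, x, z), (28, 35, 40, a, c), (28, 35, 40, a, t), (28, 35, 40, a, w), (28, 35, 40, a, z), (30, 19, 24, d, r), (30, 19, 24, d, v), (33, 8, 26, x, q), (33, 8, 26, x, y), (33, 8, 26, x, z), (37, 5, 40, t, c), (37, 5, 40, t, t), (37, 5, 40, t, w), (37, 5, 40, t, z)}
(S ⨝ U) ⋈ R (natural join on D): {(24, 19, 26, a, q, d, 11), (24, 19, 26, a, y, d, 11), (24, 19, 26, a, z, d, 11), (26, 1, 40, x, c, m, 21), (26, 1, 40, x, t, m, 21), (26, 1, 40, x, w, m, 21), (26, 1, 40, x, z, m, 21)}
Selection A = 1: {(26, 1, 40, x, c, m, 21), (26, 1, 40, x, t, m, 21), (26, 1, 40, x, w, m, 21), (26, 1, 40, x, z, m, 21)}
Selection B ≠ c: {(26, 1, 40, x, t, m, 21), (26, 1, 40, x, w, m, 21), (26, 1, 40, x, z, m, 21)}
π[A, F, B]: project onto (A, F, B) → {(1, m, t), (1, m, w), (1, m, z)}

{(1, m, t), (1, m, w), (1, m, z)}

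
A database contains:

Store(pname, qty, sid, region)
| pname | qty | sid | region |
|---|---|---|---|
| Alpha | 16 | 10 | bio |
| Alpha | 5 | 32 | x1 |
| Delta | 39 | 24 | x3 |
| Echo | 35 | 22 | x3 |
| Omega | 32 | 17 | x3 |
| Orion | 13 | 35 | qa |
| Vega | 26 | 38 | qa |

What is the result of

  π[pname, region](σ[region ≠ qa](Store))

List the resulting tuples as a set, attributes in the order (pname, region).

Filtering on region ≠ qa leaves {(Alpha, 16, 10, bio), (Alpha, 5, 32, x1), (Delta, 39, 24, x3), (Echo, 35, 22, x3), (Omega, 32, 17, x3)}.
Projecting to pname, region: {(Alpha, bio), (Alpha, x1), (Delta, x3), (Echo, x3), (Omega, x3)}

{(Alpha, bio), (Alpha, x1), (Delta, x3), (Echo, x3), (Omega, x3)}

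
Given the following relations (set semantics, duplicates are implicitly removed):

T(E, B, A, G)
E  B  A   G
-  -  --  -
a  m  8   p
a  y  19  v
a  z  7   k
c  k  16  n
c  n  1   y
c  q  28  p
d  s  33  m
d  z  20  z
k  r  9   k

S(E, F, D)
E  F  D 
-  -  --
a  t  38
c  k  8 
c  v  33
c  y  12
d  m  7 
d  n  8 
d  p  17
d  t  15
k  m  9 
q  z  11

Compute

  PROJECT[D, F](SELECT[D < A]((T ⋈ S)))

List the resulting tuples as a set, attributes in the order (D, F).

{(12, y), (15, t), (17, p), (7, m), (8, k), (8, n)}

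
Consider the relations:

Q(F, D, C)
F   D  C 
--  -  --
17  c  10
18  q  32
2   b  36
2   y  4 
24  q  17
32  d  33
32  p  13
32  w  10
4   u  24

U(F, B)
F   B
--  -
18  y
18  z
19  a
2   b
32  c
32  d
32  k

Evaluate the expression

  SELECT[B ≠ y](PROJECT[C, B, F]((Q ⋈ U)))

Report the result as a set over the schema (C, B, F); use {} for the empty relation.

{(10, c, 32), (10, d, 32), (10, k, 32), (13, c, 32), (13, d, 32), (13, k, 32), (32, z, 18), (33, c, 32), (33, d, 32), (33, k, 32), (36, b, 2), (4, b, 2)}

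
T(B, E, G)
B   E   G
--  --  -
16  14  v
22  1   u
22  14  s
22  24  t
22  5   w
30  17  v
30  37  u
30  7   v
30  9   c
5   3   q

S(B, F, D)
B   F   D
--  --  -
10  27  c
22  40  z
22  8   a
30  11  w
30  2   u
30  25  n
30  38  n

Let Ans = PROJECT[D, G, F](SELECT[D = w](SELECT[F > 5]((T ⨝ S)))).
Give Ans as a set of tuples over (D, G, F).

T ⋈ S (natural join on B): {(22, 1, u, 40, z), (22, 1, u, 8, a), (22, 14, s, 40, z), (22, 14, s, 8, a), (22, 24, t, 40, z), (22, 24, t, 8, a), (22, 5, w, 40, z), (22, 5, w, 8, a), (30, 17, v, 11, w), (30, 17, v, 2, u), (30, 17, v, 25, n), (30, 17, v, 38, n), (30, 37, u, 11, w), (30, 37, u, 2, u), (30, 37, u, 25, n), (30, 37, u, 38, n), (30, 7, v, 11, w), (30, 7, v, 2, u), (30, 7, v, 25, n), (30, 7, v, 38, n), (30, 9, c, 11, w), (30, 9, c, 2, u), (30, 9, c, 25, n), (30, 9, c, 38, n)}
Selection F > 5: {(22, 1, u, 40, z), (22, 1, u, 8, a), (22, 14, s, 40, z), (22, 14, s, 8, a), (22, 24, t, 40, z), (22, 24, t, 8, a), (22, 5, w, 40, z), (22, 5, w, 8, a), (30, 17, v, 11, w), (30, 17, v, 25, n), (30, 17, v, 38, n), (30, 37, u, 11, w), (30, 37, u, 25, n), (30, 37, u, 38, n), (30, 7, v, 11, w), (30, 7, v, 25, n), (30, 7, v, 38, n), (30, 9, c, 11, w), (30, 9, c, 25, n), (30, 9, c, 38, n)}
Selection D = w: {(30, 17, v, 11, w), (30, 37, u, 11, w), (30, 7, v, 11, w), (30, 9, c, 11, w)}
π_{D, G, F} gives {(w, c, 11), (w, u, 11), (w, v, 11)} (1 duplicate(s) eliminated).

{(w, c, 11), (w, u, 11), (w, v, 11)}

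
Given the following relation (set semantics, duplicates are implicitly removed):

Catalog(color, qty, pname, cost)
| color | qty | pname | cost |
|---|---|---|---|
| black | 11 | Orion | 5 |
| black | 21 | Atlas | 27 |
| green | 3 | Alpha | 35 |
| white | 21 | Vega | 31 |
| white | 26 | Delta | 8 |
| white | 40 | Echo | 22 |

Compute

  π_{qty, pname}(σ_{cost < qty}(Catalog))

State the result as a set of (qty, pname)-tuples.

{(11, Orion), (26, Delta), (40, Echo)}

Filtering on cost < qty leaves {(black, 11, Orion, 5), (white, 26, Delta, 8), (white, 40, Echo, 22)}.
π_{qty, pname} gives {(11, Orion), (26, Delta), (40, Echo)}.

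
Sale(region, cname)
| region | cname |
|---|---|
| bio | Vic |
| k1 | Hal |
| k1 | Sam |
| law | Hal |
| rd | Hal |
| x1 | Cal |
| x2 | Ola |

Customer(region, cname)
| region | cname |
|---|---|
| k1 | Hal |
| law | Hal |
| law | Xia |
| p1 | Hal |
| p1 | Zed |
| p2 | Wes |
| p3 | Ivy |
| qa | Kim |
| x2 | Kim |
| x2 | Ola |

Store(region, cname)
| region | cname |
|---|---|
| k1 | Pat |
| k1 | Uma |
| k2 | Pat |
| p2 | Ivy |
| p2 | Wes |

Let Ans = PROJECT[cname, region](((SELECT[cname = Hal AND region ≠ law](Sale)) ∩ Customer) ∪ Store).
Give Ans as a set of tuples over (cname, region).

Apply σ_{cname = Hal AND region ≠ law}; surviving tuples: {(k1, Hal), (rd, Hal)}
Taking the intersection: {(k1, Hal)}
Taking the union: {(k1, Hal), (k1, Pat), (k1, Uma), (k2, Pat), (p2, Ivy), (p2, Wes)}
π[cname, region]: project onto (cname, region) → {(Hal, k1), (Ivy, p2), (Pat, k1), (Pat, k2), (Uma, k1), (Wes, p2)}

{(Hal, k1), (Ivy, p2), (Pat, k1), (Pat, k2), (Uma, k1), (Wes, p2)}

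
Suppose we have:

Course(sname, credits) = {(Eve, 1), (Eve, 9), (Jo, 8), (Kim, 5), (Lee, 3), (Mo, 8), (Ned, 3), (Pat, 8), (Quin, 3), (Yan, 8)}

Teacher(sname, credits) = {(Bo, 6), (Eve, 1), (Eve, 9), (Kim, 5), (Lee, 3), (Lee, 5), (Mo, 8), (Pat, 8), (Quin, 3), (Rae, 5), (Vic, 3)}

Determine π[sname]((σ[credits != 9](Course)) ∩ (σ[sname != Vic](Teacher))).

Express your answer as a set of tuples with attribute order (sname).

{Eve, Kim, Lee, Mo, Pat, Quin}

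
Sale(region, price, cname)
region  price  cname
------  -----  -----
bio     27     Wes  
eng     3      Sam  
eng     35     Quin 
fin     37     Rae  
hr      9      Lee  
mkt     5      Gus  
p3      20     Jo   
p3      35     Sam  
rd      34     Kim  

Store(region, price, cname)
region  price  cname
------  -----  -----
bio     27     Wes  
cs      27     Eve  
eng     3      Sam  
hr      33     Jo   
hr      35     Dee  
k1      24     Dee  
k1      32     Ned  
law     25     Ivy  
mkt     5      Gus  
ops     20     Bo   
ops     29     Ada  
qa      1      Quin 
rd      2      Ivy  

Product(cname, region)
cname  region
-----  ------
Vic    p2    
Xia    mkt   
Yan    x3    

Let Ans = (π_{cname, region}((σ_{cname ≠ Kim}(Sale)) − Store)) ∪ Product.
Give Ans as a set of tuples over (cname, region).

{(Jo, p3), (Lee, hr), (Quin, eng), (Rae, fin), (Sam, p3), (Vic, p2), (Xia, mkt), (Yan, x3)}

Filtering on cname ≠ Kim leaves {(bio, 27, Wes), (eng, 3, Sam), (eng, 35, Quin), (fin, 37, Rae), (hr, 9, Lee), (mkt, 5, Gus), (p3, 20, Jo), (p3, 35, Sam)}.
Difference: {(bio, 27, Wes), (eng, 3, Sam), (eng, 35, Quin), (fin, 37, Rae), (hr, 9, Lee), (mkt, 5, Gus), (p3, 20, Jo), (p3, 35, Sam)} with {(bio, 27, Wes), (cs, 27, Eve), (eng, 3, Sam), (hr, 33, Jo), (hr, 35, Dee), (k1, 24, Dee), (k1, 32, Ned), (law, 25, Ivy), (mkt, 5, Gus), (ops, 20, Bo), (ops, 29, Ada), (qa, 1, Quin), (rd, 2, Ivy)} → {(eng, 35, Quin), (fin, 37, Rae), (hr, 9, Lee), (p3, 20, Jo), (p3, 35, Sam)}
π_{cname, region} gives {(Jo, p3), (Lee, hr), (Quin, eng), (Rae, fin), (Sam, p3)}.
Union: {(Jo, p3), (Lee, hr), (Quin, eng), (Rae, fin), (Sam, p3)} with {(Vic, p2), (Xia, mkt), (Yan, x3)} → {(Jo, p3), (Lee, hr), (Quin, eng), (Rae, fin), (Sam, p3), (Vic, p2), (Xia, mkt), (Yan, x3)}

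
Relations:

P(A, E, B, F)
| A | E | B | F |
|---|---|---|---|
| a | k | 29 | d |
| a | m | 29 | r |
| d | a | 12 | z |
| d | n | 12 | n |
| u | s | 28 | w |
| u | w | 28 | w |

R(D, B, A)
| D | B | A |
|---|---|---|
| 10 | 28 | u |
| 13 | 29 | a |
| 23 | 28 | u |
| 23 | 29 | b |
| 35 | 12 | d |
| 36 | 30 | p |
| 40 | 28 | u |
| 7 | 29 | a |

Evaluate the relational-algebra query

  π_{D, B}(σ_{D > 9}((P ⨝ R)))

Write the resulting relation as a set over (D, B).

{(10, 28), (13, 29), (23, 28), (35, 12), (40, 28)}

Natural join on A, B: {(a, k, 29, d, 13), (a, k, 29, d, 7), (a, m, 29, r, 13), (a, m, 29, r, 7), (d, a, 12, z, 35), (d, n, 12, n, 35), (u, s, 28, w, 10), (u, s, 28, w, 23), (u, s, 28, w, 40), (u, w, 28, w, 10), (u, w, 28, w, 23), (u, w, 28, w, 40)}
Apply σ_{D > 9}; surviving tuples: {(a, k, 29, d, 13), (a, m, 29, r, 13), (d, a, 12, z, 35), (d, n, 12, n, 35), (u, s, 28, w, 10), (u, s, 28, w, 23), (u, s, 28, w, 40), (u, w, 28, w, 10), (u, w, 28, w, 23), (u, w, 28, w, 40)}
π[D, B]: project onto (D, B) (5 duplicate(s) eliminated) → {(10, 28), (13, 29), (23, 28), (35, 12), (40, 28)}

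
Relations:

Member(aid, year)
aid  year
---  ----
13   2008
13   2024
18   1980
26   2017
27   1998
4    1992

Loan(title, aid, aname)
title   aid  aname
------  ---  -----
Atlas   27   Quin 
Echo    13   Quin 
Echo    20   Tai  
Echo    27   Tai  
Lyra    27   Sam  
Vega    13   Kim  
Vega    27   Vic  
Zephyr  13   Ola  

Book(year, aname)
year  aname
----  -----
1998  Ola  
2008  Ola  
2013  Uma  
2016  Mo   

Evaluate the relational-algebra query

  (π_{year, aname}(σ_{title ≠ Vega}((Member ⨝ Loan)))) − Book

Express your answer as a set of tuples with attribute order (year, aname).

{(1998, Quin), (1998, Sam), (1998, Tai), (2008, Quin), (2024, Ola), (2024, Quin)}

Natural join on aid: {(13, 2008, Echo, Quin), (13, 2008, Vega, Kim), (13, 2008, Zephyr, Ola), (13, 2024, Echo, Quin), (13, 2024, Vega, Kim), (13, 2024, Zephyr, Ola), (27, 1998, Atlas, Quin), (27, 1998, Echo, Tai), (27, 1998, Lyra, Sam), (27, 1998, Vega, Vic)}
Selection title ≠ Vega: {(13, 2008, Echo, Quin), (13, 2008, Zephyr, Ola), (13, 2024, Echo, Quin), (13, 2024, Zephyr, Ola), (27, 1998, Atlas, Quin), (27, 1998, Echo, Tai), (27, 1998, Lyra, Sam)}
Projecting to year, aname: {(1998, Quin), (1998, Sam), (1998, Tai), (2008, Ola), (2008, Quin), (2024, Ola), (2024, Quin)}
Taking the difference: {(1998, Quin), (1998, Sam), (1998, Tai), (2008, Quin), (2024, Ola), (2024, Quin)}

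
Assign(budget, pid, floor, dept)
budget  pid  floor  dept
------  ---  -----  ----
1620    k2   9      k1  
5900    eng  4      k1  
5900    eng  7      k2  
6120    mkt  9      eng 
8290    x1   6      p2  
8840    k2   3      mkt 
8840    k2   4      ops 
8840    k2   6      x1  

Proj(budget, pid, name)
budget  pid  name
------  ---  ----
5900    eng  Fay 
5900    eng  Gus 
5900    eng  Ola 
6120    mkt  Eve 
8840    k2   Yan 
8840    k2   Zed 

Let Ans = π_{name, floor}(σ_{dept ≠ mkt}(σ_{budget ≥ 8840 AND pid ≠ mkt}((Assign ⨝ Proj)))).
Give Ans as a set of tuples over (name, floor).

Natural join on budget, pid: {(5900, eng, 4, k1, Fay), (5900, eng, 4, k1, Gus), (5900, eng, 4, k1, Ola), (5900, eng, 7, k2, Fay), (5900, eng, 7, k2, Gus), (5900, eng, 7, k2, Ola), (6120, mkt, 9, eng, Eve), (8840, k2, 3, mkt, Yan), (8840, k2, 3, mkt, Zed), (8840, k2, 4, ops, Yan), (8840, k2, 4, ops, Zed), (8840, k2, 6, x1, Yan), (8840, k2, 6, x1, Zed)}
Apply σ_{budget ≥ 8840 AND pid ≠ mkt}; surviving tuples: {(8840, k2, 3, mkt, Yan), (8840, k2, 3, mkt, Zed), (8840, k2, 4, ops, Yan), (8840, k2, 4, ops, Zed), (8840, k2, 6, x1, Yan), (8840, k2, 6, x1, Zed)}
Apply σ_{dept ≠ mkt}; surviving tuples: {(8840, k2, 4, ops, Yan), (8840, k2, 4, ops, Zed), (8840, k2, 6, x1, Yan), (8840, k2, 6, x1, Zed)}
Keep only column(s) name, floor: {(Yan, 4), (Yan, 6), (Zed, 4), (Zed, 6)}

{(Yan, 4), (Yan, 6), (Zed, 4), (Zed, 6)}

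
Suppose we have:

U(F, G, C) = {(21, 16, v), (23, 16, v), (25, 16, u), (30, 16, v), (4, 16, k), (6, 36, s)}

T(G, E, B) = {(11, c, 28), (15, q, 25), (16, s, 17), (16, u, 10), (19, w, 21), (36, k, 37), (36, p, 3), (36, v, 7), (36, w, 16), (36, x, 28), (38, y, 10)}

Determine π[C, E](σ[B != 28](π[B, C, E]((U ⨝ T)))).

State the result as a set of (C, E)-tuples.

{(k, s), (k, u), (s, k), (s, p), (s, v), (s, w), (u, s), (u, u), (v, s), (v, u)}

U ⋈ T (natural join on G): {(21, 16, v, s, 17), (21, 16, v, u, 10), (23, 16, v, s, 17), (23, 16, v, u, 10), (25, 16, u, s, 17), (25, 16, u, u, 10), (30, 16, v, s, 17), (30, 16, v, u, 10), (4, 16, k, s, 17), (4, 16, k, u, 10), (6, 36, s, k, 37), (6, 36, s, p, 3), (6, 36, s, v, 7), (6, 36, s, w, 16), (6, 36, s, x, 28)}
π[B, C, E]: project onto (B, C, E) (4 duplicate(s) eliminated) → {(10, k, u), (10, u, u), (10, v, u), (16, s, w), (17, k, s), (17, u, s), (17, v, s), (28, s, x), (3, s, p), (37, s, k), (7, s, v)}
Selection B != 28: {(10, k, u), (10, u, u), (10, v, u), (16, s, w), (17, k, s), (17, u, s), (17, v, s), (3, s, p), (37, s, k), (7, s, v)}
π[C, E]: project onto (C, E) → {(k, s), (k, u), (s, k), (s, p), (s, v), (s, w), (u, s), (u, u), (v, s), (v, u)}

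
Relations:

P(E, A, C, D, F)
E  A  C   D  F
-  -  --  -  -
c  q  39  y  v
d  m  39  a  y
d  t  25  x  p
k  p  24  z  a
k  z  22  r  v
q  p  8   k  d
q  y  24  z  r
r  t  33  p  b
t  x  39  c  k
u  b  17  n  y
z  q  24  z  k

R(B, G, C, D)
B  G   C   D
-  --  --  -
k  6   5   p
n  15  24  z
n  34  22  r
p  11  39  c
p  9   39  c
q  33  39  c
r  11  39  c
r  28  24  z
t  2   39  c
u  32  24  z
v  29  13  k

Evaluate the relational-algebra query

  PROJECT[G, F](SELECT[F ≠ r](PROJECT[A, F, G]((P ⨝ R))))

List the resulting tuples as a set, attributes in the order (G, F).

{(11, k), (15, a), (15, k), (2, k), (28, a), (28, k), (32, a), (32, k), (33, k), (34, v), (9, k)}

Joining P and R on C, D yields {(k, p, 24, z, a, n, 15), (k, p, 24, z, a, r, 28), (k, p, 24, z, a, u, 32), (k, z, 22, r, v, n, 34), (q, y, 24, z, r, n, 15), (q, y, 24, z, r, r, 28), (q, y, 24, z, r, u, 32), (t, x, 39, c, k, p, 11), (t, x, 39, c, k, p, 9), (t, x, 39, c, k, q, 33), (t, x, 39, c, k, r, 11), (t, x, 39, c, k, t, 2), (z, q, 24, z, k, n, 15), (z, q, 24, z, k, r, 28), (z, q, 24, z, k, u, 32)}.
π_{A, F, G} gives {(p, a, 15), (p, a, 28), (p, a, 32), (q, k, 15), (q, k, 28), (q, k, 32), (x, k, 11), (x, k, 2), (x, k, 33), (x, k, 9), (y, r, 15), (y, r, 28), (y, r, 32), (z, v, 34)} (1 duplicate(s) eliminated).
Filtering on F ≠ r leaves {(p, a, 15), (p, a, 28), (p, a, 32), (q, k, 15), (q, k, 28), (q, k, 32), (x, k, 11), (x, k, 2), (x, k, 33), (x, k, 9), (z, v, 34)}.
π_{G, F} gives {(11, k), (15, a), (15, k), (2, k), (28, a), (28, k), (32, a), (32, k), (33, k), (34, v), (9, k)}.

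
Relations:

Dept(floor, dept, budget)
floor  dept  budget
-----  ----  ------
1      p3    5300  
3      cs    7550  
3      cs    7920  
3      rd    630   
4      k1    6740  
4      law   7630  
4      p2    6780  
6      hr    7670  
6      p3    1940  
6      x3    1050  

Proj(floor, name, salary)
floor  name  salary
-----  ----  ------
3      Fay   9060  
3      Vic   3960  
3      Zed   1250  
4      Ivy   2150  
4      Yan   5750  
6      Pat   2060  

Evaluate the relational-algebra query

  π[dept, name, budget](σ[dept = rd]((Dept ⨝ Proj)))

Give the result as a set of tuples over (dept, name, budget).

Natural join on floor: {(3, cs, 7550, Fay, 9060), (3, cs, 7550, Vic, 3960), (3, cs, 7550, Zed, 1250), (3, cs, 7920, Fay, 9060), (3, cs, 7920, Vic, 3960), (3, cs, 7920, Zed, 1250), (3, rd, 630, Fay, 9060), (3, rd, 630, Vic, 3960), (3, rd, 630, Zed, 1250), (4, k1, 6740, Ivy, 2150), (4, k1, 6740, Yan, 5750), (4, law, 7630, Ivy, 2150), (4, law, 7630, Yan, 5750), (4, p2, 6780, Ivy, 2150), (4, p2, 6780, Yan, 5750), (6, hr, 7670, Pat, 2060), (6, p3, 1940, Pat, 2060), (6, x3, 1050, Pat, 2060)}
Apply σ_{dept = rd}; surviving tuples: {(3, rd, 630, Fay, 9060), (3, rd, 630, Vic, 3960), (3, rd, 630, Zed, 1250)}
π[dept, name, budget]: project onto (dept, name, budget) → {(rd, Fay, 630), (rd, Vic, 630), (rd, Zed, 630)}

{(rd, Fay, 630), (rd, Vic, 630), (rd, Zed, 630)}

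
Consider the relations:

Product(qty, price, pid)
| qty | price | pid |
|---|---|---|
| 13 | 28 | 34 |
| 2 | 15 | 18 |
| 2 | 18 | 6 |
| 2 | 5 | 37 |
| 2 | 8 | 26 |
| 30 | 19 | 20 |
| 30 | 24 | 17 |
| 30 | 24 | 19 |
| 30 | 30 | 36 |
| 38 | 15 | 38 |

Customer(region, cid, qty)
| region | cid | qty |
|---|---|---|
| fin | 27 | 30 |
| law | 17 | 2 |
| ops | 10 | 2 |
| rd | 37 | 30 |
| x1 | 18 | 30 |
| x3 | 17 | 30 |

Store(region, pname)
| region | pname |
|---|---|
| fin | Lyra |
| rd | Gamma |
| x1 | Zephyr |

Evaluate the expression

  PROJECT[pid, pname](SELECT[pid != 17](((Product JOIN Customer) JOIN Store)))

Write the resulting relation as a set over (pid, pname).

Product ⋈ Customer (natural join on qty): {(2, 15, 18, law, 17), (2, 15, 18, ops, 10), (2, 18, 6, law, 17), (2, 18, 6, ops, 10), (2, 5, 37, law, 17), (2, 5, 37, ops, 10), (2, 8, 26, law, 17), (2, 8, 26, ops, 10), (30, 19, 20, fin, 27), (30, 19, 20, rd, 37), (30, 19, 20, x1, 18), (30, 19, 20, x3, 17), (30, 24, 17, fin, 27), (30, 24, 17, rd, 37), (30, 24, 17, x1, 18), (30, 24, 17, x3, 17), (30, 24, 19, fin, 27), (30, 24, 19, rd, 37), (30, 24, 19, x1, 18), (30, 24, 19, x3, 17), (30, 30, 36, fin, 27), (30, 30, 36, rd, 37), (30, 30, 36, x1, 18), (30, 30, 36, x3, 17)}
(Product JOIN Customer) ⋈ Store (natural join on region): {(30, 19, 20, fin, 27, Lyra), (30, 19, 20, rd, 37, Gamma), (30, 19, 20, x1, 18, Zephyr), (30, 24, 17, fin, 27, Lyra), (30, 24, 17, rd, 37, Gamma), (30, 24, 17, x1, 18, Zephyr), (30, 24, 19, fin, 27, Lyra), (30, 24, 19, rd, 37, Gamma), (30, 24, 19, x1, 18, Zephyr), (30, 30, 36, fin, 27, Lyra), (30, 30, 36, rd, 37, Gamma), (30, 30, 36, x1, 18, Zephyr)}
σ[pid != 17]: keep tuples satisfying pid != 17 → {(30, 19, 20, fin, 27, Lyra), (30, 19, 20, rd, 37, Gamma), (30, 19, 20, x1, 18, Zephyr), (30, 24, 19, fin, 27, Lyra), (30, 24, 19, rd, 37, Gamma), (30, 24, 19, x1, 18, Zephyr), (30, 30, 36, fin, 27, Lyra), (30, 30, 36, rd, 37, Gamma), (30, 30, 36, x1, 18, Zephyr)}
Projecting to pid, pname: {(19, Gamma), (19, Lyra), (19, Zephyr), (20, Gamma), (20, Lyra), (20, Zephyr), (36, Gamma), (36, Lyra), (36, Zephyr)}

{(19, Gamma), (19, Lyra), (19, Zephyr), (20, Gamma), (20, Lyra), (20, Zephyr), (36, Gamma), (36, Lyra), (36, Zephyr)}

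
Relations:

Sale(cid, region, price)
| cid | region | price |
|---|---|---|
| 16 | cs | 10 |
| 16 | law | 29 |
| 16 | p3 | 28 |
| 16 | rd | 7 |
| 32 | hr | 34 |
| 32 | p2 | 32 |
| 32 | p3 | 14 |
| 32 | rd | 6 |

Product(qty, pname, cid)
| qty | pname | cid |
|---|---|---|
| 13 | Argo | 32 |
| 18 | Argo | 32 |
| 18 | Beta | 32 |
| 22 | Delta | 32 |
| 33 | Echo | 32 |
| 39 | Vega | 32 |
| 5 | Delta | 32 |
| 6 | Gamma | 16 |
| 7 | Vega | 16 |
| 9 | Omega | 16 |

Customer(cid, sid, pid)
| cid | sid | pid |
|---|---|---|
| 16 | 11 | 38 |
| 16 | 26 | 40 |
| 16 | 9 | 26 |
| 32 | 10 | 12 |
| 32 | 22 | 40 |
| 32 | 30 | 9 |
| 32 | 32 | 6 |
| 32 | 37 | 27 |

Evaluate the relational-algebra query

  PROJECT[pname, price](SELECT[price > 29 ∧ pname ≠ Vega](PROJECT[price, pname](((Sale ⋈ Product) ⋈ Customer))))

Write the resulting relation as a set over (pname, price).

{(Argo, 32), (Argo, 34), (Beta, 32), (Beta, 34), (Delta, 32), (Delta, 34), (Echo, 32), (Echo, 34)}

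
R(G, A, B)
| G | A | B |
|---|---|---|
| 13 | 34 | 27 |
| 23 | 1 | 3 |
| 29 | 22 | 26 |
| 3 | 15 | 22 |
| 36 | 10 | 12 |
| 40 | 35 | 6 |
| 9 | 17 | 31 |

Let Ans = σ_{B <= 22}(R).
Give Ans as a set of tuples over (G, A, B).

{(23, 1, 3), (3, 15, 22), (36, 10, 12), (40, 35, 6)}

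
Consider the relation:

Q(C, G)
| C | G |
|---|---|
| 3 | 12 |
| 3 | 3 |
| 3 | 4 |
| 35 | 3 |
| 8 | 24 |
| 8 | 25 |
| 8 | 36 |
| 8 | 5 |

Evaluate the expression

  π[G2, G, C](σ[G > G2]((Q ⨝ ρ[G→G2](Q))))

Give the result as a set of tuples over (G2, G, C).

{(24, 25, 8), (24, 36, 8), (25, 36, 8), (3, 12, 3), (3, 4, 3), (4, 12, 3), (5, 24, 8), (5, 25, 8), (5, 36, 8)}

ρ[G→G2]: schema becomes (C, G2); tuples unchanged.
Q ⋈ ρ[G→G2](Q) (natural join on C): {(3, 12, 12), (3, 12, 3), (3, 12, 4), (3, 3, 12), (3, 3, 3), (3, 3, 4), (3, 4, 12), (3, 4, 3), (3, 4, 4), (35, 3, 3), (8, 24, 24), (8, 24, 25), (8, 24, 36), (8, 24, 5), (8, 25, 24), (8, 25, 25), (8, 25, 36), (8, 25, 5), (8, 36, 24), (8, 36, 25), (8, 36, 36), (8, 36, 5), (8, 5, 24), (8, 5, 25), (8, 5, 36), (8, 5, 5)}
σ[G > G2]: keep tuples satisfying G > G2 → {(3, 12, 3), (3, 12, 4), (3, 4, 3), (8, 24, 5), (8, 25, 24), (8, 25, 5), (8, 36, 24), (8, 36, 25), (8, 36, 5)}
Keep only column(s) G2, G, C: {(24, 25, 8), (24, 36, 8), (25, 36, 8), (3, 12, 3), (3, 4, 3), (4, 12, 3), (5, 24, 8), (5, 25, 8), (5, 36, 8)}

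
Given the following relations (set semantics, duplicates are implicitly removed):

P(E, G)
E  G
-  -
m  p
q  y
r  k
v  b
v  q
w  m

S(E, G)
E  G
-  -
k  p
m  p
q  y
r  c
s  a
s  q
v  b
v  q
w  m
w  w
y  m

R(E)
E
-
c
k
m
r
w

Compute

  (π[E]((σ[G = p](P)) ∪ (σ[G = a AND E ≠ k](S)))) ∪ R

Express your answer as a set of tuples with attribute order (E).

Selection G = p: {(m, p)}
Selection G = a AND E ≠ k: {(s, a)}
Set union of the two operands is {(m, p), (s, a)}.
π_{E} gives {m, s}.
Set union of the two operands is {c, k, m, r, s, w}.

{c, k, m, r, s, w}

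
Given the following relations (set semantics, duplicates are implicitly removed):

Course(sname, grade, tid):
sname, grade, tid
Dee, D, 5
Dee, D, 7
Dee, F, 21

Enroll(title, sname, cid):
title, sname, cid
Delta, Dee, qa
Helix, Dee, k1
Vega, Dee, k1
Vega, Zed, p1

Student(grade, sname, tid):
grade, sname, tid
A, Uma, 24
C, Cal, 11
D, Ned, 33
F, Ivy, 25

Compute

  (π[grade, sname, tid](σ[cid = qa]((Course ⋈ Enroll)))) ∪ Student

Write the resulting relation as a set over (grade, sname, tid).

{(A, Uma, 24), (C, Cal, 11), (D, Dee, 5), (D, Dee, 7), (D, Ned, 33), (F, Dee, 21), (F, Ivy, 25)}

Natural join on sname: {(Dee, D, 5, Delta, qa), (Dee, D, 5, Helix, k1), (Dee, D, 5, Vega, k1), (Dee, D, 7, Delta, qa), (Dee, D, 7, Helix, k1), (Dee, D, 7, Vega, k1), (Dee, F, 21, Delta, qa), (Dee, F, 21, Helix, k1), (Dee, F, 21, Vega, k1)}
Filtering on cid = qa leaves {(Dee, D, 5, Delta, qa), (Dee, D, 7, Delta, qa), (Dee, F, 21, Delta, qa)}.
Keep only column(s) grade, sname, tid: {(D, Dee, 5), (D, Dee, 7), (F, Dee, 21)}
Set union of the two operands is {(A, Uma, 24), (C, Cal, 11), (D, Dee, 5), (D, Dee, 7), (D, Ned, 33), (F, Dee, 21), (F, Ivy, 25)}.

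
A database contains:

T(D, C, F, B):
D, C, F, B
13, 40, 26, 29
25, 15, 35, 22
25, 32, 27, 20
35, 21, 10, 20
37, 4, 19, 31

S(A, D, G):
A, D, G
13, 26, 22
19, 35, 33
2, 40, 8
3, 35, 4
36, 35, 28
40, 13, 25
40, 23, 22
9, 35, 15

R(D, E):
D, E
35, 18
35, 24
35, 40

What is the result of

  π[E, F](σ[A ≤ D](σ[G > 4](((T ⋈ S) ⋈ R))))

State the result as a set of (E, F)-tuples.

Natural join on D: {(13, 40, 26, 29, 40, 25), (35, 21, 10, 20, 19, 33), (35, 21, 10, 20, 3, 4), (35, 21, 10, 20, 36, 28), (35, 21, 10, 20, 9, 15)}
Natural join on D: {(35, 21, 10, 20, 19, 33, 18), (35, 21, 10, 20, 19, 33, 24), (35, 21, 10, 20, 19, 33, 40), (35, 21, 10, 20, 3, 4, 18), (35, 21, 10, 20, 3, 4, 24), (35, 21, 10, 20, 3, 4, 40), (35, 21, 10, 20, 36, 28, 18), (35, 21, 10, 20, 36, 28, 24), (35, 21, 10, 20, 36, 28, 40), (35, 21, 10, 20, 9, 15, 18), (35, 21, 10, 20, 9, 15, 24), (35, 21, 10, 20, 9, 15, 40)}
Filtering on G > 4 leaves {(35, 21, 10, 20, 19, 33, 18), (35, 21, 10, 20, 19, 33, 24), (35, 21, 10, 20, 19, 33, 40), (35, 21, 10, 20, 36, 28, 18), (35, 21, 10, 20, 36, 28, 24), (35, 21, 10, 20, 36, 28, 40), (35, 21, 10, 20, 9, 15, 18), (35, 21, 10, 20, 9, 15, 24), (35, 21, 10, 20, 9, 15, 40)}.
Filtering on A ≤ D leaves {(35, 21, 10, 20, 19, 33, 18), (35, 21, 10, 20, 19, 33, 24), (35, 21, 10, 20, 19, 33, 40), (35, 21, 10, 20, 9, 15, 18), (35, 21, 10, 20, 9, 15, 24), (35, 21, 10, 20, 9, 15, 40)}.
Keep only column(s) E, F (3 duplicate(s) eliminated): {(18, 10), (24, 10), (40, 10)}

{(18, 10), (24, 10), (40, 10)}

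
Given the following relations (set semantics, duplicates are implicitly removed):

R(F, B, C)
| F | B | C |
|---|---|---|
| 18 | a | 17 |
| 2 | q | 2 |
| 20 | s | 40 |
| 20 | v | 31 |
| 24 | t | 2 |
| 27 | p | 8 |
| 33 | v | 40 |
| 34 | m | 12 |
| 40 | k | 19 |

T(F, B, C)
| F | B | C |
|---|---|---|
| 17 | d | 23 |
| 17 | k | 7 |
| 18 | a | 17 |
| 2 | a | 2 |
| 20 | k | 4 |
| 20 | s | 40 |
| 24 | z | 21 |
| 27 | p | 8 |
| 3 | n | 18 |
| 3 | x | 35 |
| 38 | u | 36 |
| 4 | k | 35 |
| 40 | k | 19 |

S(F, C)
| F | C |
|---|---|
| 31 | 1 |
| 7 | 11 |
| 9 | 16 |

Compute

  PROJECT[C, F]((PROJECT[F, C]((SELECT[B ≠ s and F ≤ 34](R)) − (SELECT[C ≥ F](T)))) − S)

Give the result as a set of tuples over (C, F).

{(12, 34), (17, 18), (2, 2), (2, 24), (31, 20), (40, 33), (8, 27)}

σ[B ≠ s and F ≤ 34]: keep tuples satisfying B ≠ s and F ≤ 34 → {(18, a, 17), (2, q, 2), (20, v, 31), (24, t, 2), (27, p, 8), (33, v, 40), (34, m, 12)}
σ[C ≥ F]: keep tuples satisfying C ≥ F → {(17, d, 23), (2, a, 2), (20, s, 40), (3, n, 18), (3, x, 35), (4, k, 35)}
Set difference of the two operands is {(18, a, 17), (2, q, 2), (20, v, 31), (24, t, 2), (27, p, 8), (33, v, 40), (34, m, 12)}.
Projecting to F, C: {(18, 17), (2, 2), (20, 31), (24, 2), (27, 8), (33, 40), (34, 12)}
Set difference of the two operands is {(18, 17), (2, 2), (20, 31), (24, 2), (27, 8), (33, 40), (34, 12)}.
Projecting to C, F: {(12, 34), (17, 18), (2, 2), (2, 24), (31, 20), (40, 33), (8, 27)}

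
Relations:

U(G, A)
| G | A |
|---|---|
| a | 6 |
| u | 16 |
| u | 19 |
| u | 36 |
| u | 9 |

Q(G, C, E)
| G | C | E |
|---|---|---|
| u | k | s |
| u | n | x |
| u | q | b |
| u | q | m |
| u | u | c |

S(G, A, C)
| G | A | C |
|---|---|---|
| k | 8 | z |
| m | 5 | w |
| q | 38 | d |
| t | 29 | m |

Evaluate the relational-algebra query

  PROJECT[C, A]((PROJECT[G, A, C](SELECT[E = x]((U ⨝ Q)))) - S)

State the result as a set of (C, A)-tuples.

{(n, 16), (n, 19), (n, 36), (n, 9)}

Natural join on G: {(u, 16, k, s), (u, 16, n, x), (u, 16, q, b), (u, 16, q, m), (u, 16, u, c), (u, 19, k, s), (u, 19, n, x), (u, 19, q, b), (u, 19, q, m), (u, 19, u, c), (u, 36, k, s), (u, 36, n, x), (u, 36, q, b), (u, 36, q, m), (u, 36, u, c), (u, 9, k, s), (u, 9, n, x), (u, 9, q, b), (u, 9, q, m), (u, 9, u, c)}
Apply σ_{E = x}; surviving tuples: {(u, 16, n, x), (u, 19, n, x), (u, 36, n, x), (u, 9, n, x)}
π_{G, A, C} gives {(u, 16, n), (u, 19, n), (u, 36, n), (u, 9, n)}.
Set difference of the two operands is {(u, 16, n), (u, 19, n), (u, 36, n), (u, 9, n)}.
π_{C, A} gives {(n, 16), (n, 19), (n, 36), (n, 9)}.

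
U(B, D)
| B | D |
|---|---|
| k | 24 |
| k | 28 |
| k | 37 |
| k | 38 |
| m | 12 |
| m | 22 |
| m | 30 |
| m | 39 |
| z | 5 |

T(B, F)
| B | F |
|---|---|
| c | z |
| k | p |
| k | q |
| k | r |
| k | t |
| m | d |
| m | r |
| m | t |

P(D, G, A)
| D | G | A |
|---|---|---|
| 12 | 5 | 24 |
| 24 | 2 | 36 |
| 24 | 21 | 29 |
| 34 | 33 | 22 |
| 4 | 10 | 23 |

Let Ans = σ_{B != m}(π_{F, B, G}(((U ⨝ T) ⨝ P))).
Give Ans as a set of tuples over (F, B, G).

{(p, k, 2), (p, k, 21), (q, k, 2), (q, k, 21), (r, k, 2), (r, k, 21), (t, k, 2), (t, k, 21)}

Joining U and T on B yields {(k, 24, p), (k, 24, q), (k, 24, r), (k, 24, t), (k, 28, p), (k, 28, q), (k, 28, r), (k, 28, t), (k, 37, p), (k, 37, q), (k, 37, r), (k, 37, t), (k, 38, p), (k, 38, q), (k, 38, r), (k, 38, t), (m, 12, d), (m, 12, r), (m, 12, t), (m, 22, d), (m, 22, r), (m, 22, t), (m, 30, d), (m, 30, r), (m, 30, t), (m, 39, d), (m, 39, r), (m, 39, t)}.
Joining (U ⨝ T) and P on D yields {(k, 24, p, 2, 36), (k, 24, p, 21, 29), (k, 24, q, 2, 36), (k, 24, q, 21, 29), (k, 24, r, 2, 36), (k, 24, r, 21, 29), (k, 24, t, 2, 36), (k, 24, t, 21, 29), (m, 12, d, 5, 24), (m, 12, r, 5, 24), (m, 12, t, 5, 24)}.
Projecting to F, B, G: {(d, m, 5), (p, k, 2), (p, k, 21), (q, k, 2), (q, k, 21), (r, k, 2), (r, k, 21), (r, m, 5), (t, k, 2), (t, k, 21), (t, m, 5)}
Apply σ_{B != m}; surviving tuples: {(p, k, 2), (p, k, 21), (q, k, 2), (q, k, 21), (r, k, 2), (r, k, 21), (t, k, 2), (t, k, 21)}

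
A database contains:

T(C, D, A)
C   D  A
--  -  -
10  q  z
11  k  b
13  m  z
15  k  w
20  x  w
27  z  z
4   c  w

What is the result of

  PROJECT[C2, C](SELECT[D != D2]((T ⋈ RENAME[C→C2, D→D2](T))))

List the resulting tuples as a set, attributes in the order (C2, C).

{(10, 13), (10, 27), (13, 10), (13, 27), (15, 20), (15, 4), (20, 15), (20, 4), (27, 10), (27, 13), (4, 15), (4, 20)}

ρ[C→C2, D→D2]: schema becomes (C2, D2, A); tuples unchanged.
T ⋈ RENAME[C→C2, D→D2](T) (natural join on A): {(10, q, z, 10, q), (10, q, z, 13, m), (10, q, z, 27, z), (11, k, b, 11, k), (13, m, z, 10, q), (13, m, z, 13, m), (13, m, z, 27, z), (15, k, w, 15, k), (15, k, w, 20, x), (15, k, w, 4, c), (20, x, w, 15, k), (20, x, w, 20, x), (20, x, w, 4, c), (27, z, z, 10, q), (27, z, z, 13, m), (27, z, z, 27, z), (4, c, w, 15, k), (4, c, w, 20, x), (4, c, w, 4, c)}
σ[D != D2]: keep tuples satisfying D != D2 → {(10, q, z, 13, m), (10, q, z, 27, z), (13, m, z, 10, q), (13, m, z, 27, z), (15, k, w, 20, x), (15, k, w, 4, c), (20, x, w, 15, k), (20, x, w, 4, c), (27, z, z, 10, q), (27, z, z, 13, m), (4, c, w, 15, k), (4, c, w, 20, x)}
π_{C2, C} gives {(10, 13), (10, 27), (13, 10), (13, 27), (15, 20), (15, 4), (20, 15), (20, 4), (27, 10), (27, 13), (4, 15), (4, 20)}.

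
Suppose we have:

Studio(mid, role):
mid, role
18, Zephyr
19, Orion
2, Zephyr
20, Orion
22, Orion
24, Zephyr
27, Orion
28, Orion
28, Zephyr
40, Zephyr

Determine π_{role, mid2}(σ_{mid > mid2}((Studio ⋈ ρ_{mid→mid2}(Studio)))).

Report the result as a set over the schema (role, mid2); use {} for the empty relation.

ρ[mid→mid2]: schema becomes (mid2, role); tuples unchanged.
Natural join on role: {(18, Zephyr, 18), (18, Zephyr, 2), (18, Zephyr, 24), (18, Zephyr, 28), (18, Zephyr, 40), (19, Orion, 19), (19, Orion, 20), (19, Orion, 22), (19, Orion, 27), (19, Orion, 28), (2, Zephyr, 18), (2, Zephyr, 2), (2, Zephyr, 24), (2, Zephyr, 28), (2, Zephyr, 40), (20, Orion, 19), (20, Orion, 20), (20, Orion, 22), (20, Orion, 27), (20, Orion, 28), (22, Orion, 19), (22, Orion, 20), (22, Orion, 22), (22, Orion, 27), (22, Orion, 28), (24, Zephyr, 18), (24, Zephyr, 2), (24, Zephyr, 24), (24, Zephyr, 28), (24, Zephyr, 40), (27, Orion, 19), (27, Orion, 20), (27, Orion, 22), (27, Orion, 27), (27, Orion, 28), (28, Orion, 19), (28, Orion, 20), (28, Orion, 22), (28, Orion, 27), (28, Orion, 28), (28, Zephyr, 18), (28, Zephyr, 2), (28, Zephyr, 24), (28, Zephyr, 28), (28, Zephyr, 40), (40, Zephyr, 18), (40, Zephyr, 2), (40, Zephyr, 24), (40, Zephyr, 28), (40, Zephyr, 40)}
σ[mid > mid2]: keep tuples satisfying mid > mid2 → {(18, Zephyr, 2), (20, Orion, 19), (22, Orion, 19), (22, Orion, 20), (24, Zephyr, 18), (24, Zephyr, 2), (27, Orion, 19), (27, Orion, 20), (27, Orion, 22), (28, Orion, 19), (28, Orion, 20), (28, Orion, 22), (28, Orion, 27), (28, Zephyr, 18), (28, Zephyr, 2), (28, Zephyr, 24), (40, Zephyr, 18), (40, Zephyr, 2), (40, Zephyr, 24), (40, Zephyr, 28)}
π_{role, mid2} gives {(Orion, 19), (Orion, 20), (Orion, 22), (Orion, 27), (Zephyr, 18), (Zephyr, 2), (Zephyr, 24), (Zephyr, 28)} (12 duplicate(s) eliminated).

{(Orion, 19), (Orion, 20), (Orion, 22), (Orion, 27), (Zephyr, 18), (Zephyr, 2), (Zephyr, 24), (Zephyr, 28)}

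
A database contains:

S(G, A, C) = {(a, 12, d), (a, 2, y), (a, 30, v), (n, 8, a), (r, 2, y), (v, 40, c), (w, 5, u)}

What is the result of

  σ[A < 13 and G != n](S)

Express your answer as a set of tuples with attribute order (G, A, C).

{(a, 12, d), (a, 2, y), (r, 2, y), (w, 5, u)}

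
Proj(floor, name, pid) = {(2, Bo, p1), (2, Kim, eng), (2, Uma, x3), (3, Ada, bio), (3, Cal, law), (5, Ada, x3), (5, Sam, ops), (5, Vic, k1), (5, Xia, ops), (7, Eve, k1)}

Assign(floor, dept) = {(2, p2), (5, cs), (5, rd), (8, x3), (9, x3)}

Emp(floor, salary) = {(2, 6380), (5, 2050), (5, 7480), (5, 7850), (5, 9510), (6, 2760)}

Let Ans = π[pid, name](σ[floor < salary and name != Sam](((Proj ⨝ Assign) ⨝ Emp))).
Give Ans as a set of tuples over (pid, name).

{(eng, Kim), (k1, Vic), (ops, Xia), (p1, Bo), (x3, Ada), (x3, Uma)}

Proj ⋈ Assign (natural join on floor): {(2, Bo, p1, p2), (2, Kim, eng, p2), (2, Uma, x3, p2), (5, Ada, x3, cs), (5, Ada, x3, rd), (5, Sam, ops, cs), (5, Sam, ops, rd), (5, Vic, k1, cs), (5, Vic, k1, rd), (5, Xia, ops, cs), (5, Xia, ops, rd)}
(Proj ⨝ Assign) ⋈ Emp (natural join on floor): {(2, Bo, p1, p2, 6380), (2, Kim, eng, p2, 6380), (2, Uma, x3, p2, 6380), (5, Ada, x3, cs, 2050), (5, Ada, x3, cs, 7480), (5, Ada, x3, cs, 7850), (5, Ada, x3, cs, 9510), (5, Ada, x3, rd, 2050), (5, Ada, x3, rd, 7480), (5, Ada, x3, rd, 7850), (5, Ada, x3, rd, 9510), (5, Sam, ops, cs, 2050), (5, Sam, ops, cs, 7480), (5, Sam, ops, cs, 7850), (5, Sam, ops, cs, 9510), (5, Sam, ops, rd, 2050), (5, Sam, ops, rd, 7480), (5, Sam, ops, rd, 7850), (5, Sam, ops, rd, 9510), (5, Vic, k1, cs, 2050), (5, Vic, k1, cs, 7480), (5, Vic, k1, cs, 7850), (5, Vic, k1, cs, 9510), (5, Vic, k1, rd, 2050), (5, Vic, k1, rd, 7480), (5, Vic, k1, rd, 7850), (5, Vic, k1, rd, 9510), (5, Xia, ops, cs, 2050), (5, Xia, ops, cs, 7480), (5, Xia, ops, cs, 7850), (5, Xia, ops, cs, 9510), (5, Xia, ops, rd, 2050), (5, Xia, ops, rd, 7480), (5, Xia, ops, rd, 7850), (5, Xia, ops, rd, 9510)}
Selection floor < salary and name != Sam: {(2, Bo, p1, p2, 6380), (2, Kim, eng, p2, 6380), (2, Uma, x3, p2, 6380), (5, Ada, x3, cs, 2050), (5, Ada, x3, cs, 7480), (5, Ada, x3, cs, 7850), (5, Ada, x3, cs, 9510), (5, Ada, x3, rd, 2050), (5, Ada, x3, rd, 7480), (5, Ada, x3, rd, 7850), (5, Ada, x3, rd, 9510), (5, Vic, k1, cs, 2050), (5, Vic, k1, cs, 7480), (5, Vic, k1, cs, 7850), (5, Vic, k1, cs, 9510), (5, Vic, k1, rd, 2050), (5, Vic, k1, rd, 7480), (5, Vic, k1, rd, 7850), (5, Vic, k1, rd, 9510), (5, Xia, ops, cs, 2050), (5, Xia, ops, cs, 7480), (5, Xia, ops, cs, 7850), (5, Xia, ops, cs, 9510), (5, Xia, ops, rd, 2050), (5, Xia, ops, rd, 7480), (5, Xia, ops, rd, 7850), (5, Xia, ops, rd, 9510)}
π[pid, name]: project onto (pid, name) (21 duplicate(s) eliminated) → {(eng, Kim), (k1, Vic), (ops, Xia), (p1, Bo), (x3, Ada), (x3, Uma)}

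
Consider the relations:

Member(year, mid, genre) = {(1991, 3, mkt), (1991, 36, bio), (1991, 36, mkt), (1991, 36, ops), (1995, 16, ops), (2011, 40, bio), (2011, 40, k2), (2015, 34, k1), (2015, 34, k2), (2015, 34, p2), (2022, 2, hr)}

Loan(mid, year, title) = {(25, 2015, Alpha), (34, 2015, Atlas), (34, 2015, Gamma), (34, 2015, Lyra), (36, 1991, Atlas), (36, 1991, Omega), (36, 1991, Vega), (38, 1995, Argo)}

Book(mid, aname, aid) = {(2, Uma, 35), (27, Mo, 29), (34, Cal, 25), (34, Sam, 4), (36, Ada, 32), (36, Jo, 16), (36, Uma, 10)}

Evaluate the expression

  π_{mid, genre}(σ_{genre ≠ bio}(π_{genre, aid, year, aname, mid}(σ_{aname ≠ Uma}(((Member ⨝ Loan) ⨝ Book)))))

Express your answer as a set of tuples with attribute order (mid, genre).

{(34, k1), (34, k2), (34, p2), (36, mkt), (36, ops)}

Joining Member and Loan on year, mid yields {(1991, 36, bio, Atlas), (1991, 36, bio, Omega), (1991, 36, bio, Vega), (1991, 36, mkt, Atlas), (1991, 36, mkt, Omega), (1991, 36, mkt, Vega), (1991, 36, ops, Atlas), (1991, 36, ops, Omega), (1991, 36, ops, Vega), (2015, 34, k1, Atlas), (2015, 34, k1, Gamma), (2015, 34, k1, Lyra), (2015, 34, k2, Atlas), (2015, 34, k2, Gamma), (2015, 34, k2, Lyra), (2015, 34, p2, Atlas), (2015, 34, p2, Gamma), (2015, 34, p2, Lyra)}.
Joining (Member ⨝ Loan) and Book on mid yields {(1991, 36, bio, Atlas, Ada, 32), (1991, 36, bio, Atlas, Jo, 16), (1991, 36, bio, Atlas, Uma, 10), (1991, 36, bio, Omega, Ada, 32), (1991, 36, bio, Omega, Jo, 16), (1991, 36, bio, Omega, Uma, 10), (1991, 36, bio, Vega, Ada, 32), (1991, 36, bio, Vega, Jo, 16), (1991, 36, bio, Vega, Uma, 10), (1991, 36, mkt, Atlas, Ada, 32), (1991, 36, mkt, Atlas, Jo, 16), (1991, 36, mkt, Atlas, Uma, 10), (1991, 36, mkt, Omega, Ada, 32), (1991, 36, mkt, Omega, Jo, 16), (1991, 36, mkt, Omega, Uma, 10), (1991, 36, mkt, Vega, Ada, 32), (1991, 36, mkt, Vega, Jo, 16), (1991, 36, mkt, Vega, Uma, 10), (1991, 36, ops, Atlas, Ada, 32), (1991, 36, ops, Atlas, Jo, 16), (1991, 36, ops, Atlas, Uma, 10), (1991, 36, ops, Omega, Ada, 32), (1991, 36, ops, Omega, Jo, 16), (1991, 36, ops, Omega, Uma, 10), (1991, 36, ops, Vega, Ada, 32), (1991, 36, ops, Vega, Jo, 16), (1991, 36, ops, Vega, Uma, 10), (2015, 34, k1, Atlas, Cal, 25), (2015, 34, k1, Atlas, Sam, 4), (2015, 34, k1, Gamma, Cal, 25), (2015, 34, k1, Gamma, Sam, 4), (2015, 34, k1, Lyra, Cal, 25), (2015, 34, k1, Lyra, Sam, 4), (2015, 34, k2, Atlas, Cal, 25), (2015, 34, k2, Atlas, Sam, 4), (2015, 34, k2, Gamma, Cal, 25), (2015, 34, k2, Gamma, Sam, 4), (2015, 34, k2, Lyra, Cal, 25), (2015, 34, k2, Lyra, Sam, 4), (2015, 34, p2, Atlas, Cal, 25), (2015, 34, p2, Atlas, Sam, 4), (2015, 34, p2, Gamma, Cal, 25), (2015, 34, p2, Gamma, Sam, 4), (2015, 34, p2, Lyra, Cal, 25), (2015, 34, p2, Lyra, Sam, 4)}.
Filtering on aname ≠ Uma leaves {(1991, 36, bio, Atlas, Ada, 32), (1991, 36, bio, Atlas, Jo, 16), (1991, 36, bio, Omega, Ada, 32), (1991, 36, bio, Omega, Jo, 16), (1991, 36, bio, Vega, Ada, 32), (1991, 36, bio, Vega, Jo, 16), (1991, 36, mkt, Atlas, Ada, 32), (1991, 36, mkt, Atlas, Jo, 16), (1991, 36, mkt, Omega, Ada, 32), (1991, 36, mkt, Omega, Jo, 16), (1991, 36, mkt, Vega, Ada, 32), (1991, 36, mkt, Vega, Jo, 16), (1991, 36, ops, Atlas, Ada, 32), (1991, 36, ops, Atlas, Jo, 16), (1991, 36, ops, Omega, Ada, 32), (1991, 36, ops, Omega, Jo, 16), (1991, 36, ops, Vega, Ada, 32), (1991, 36, ops, Vega, Jo, 16), (2015, 34, k1, Atlas, Cal, 25), (2015, 34, k1, Atlas, Sam, 4), (2015, 34, k1, Gamma, Cal, 25), (2015, 34, k1, Gamma, Sam, 4), (2015, 34, k1, Lyra, Cal, 25), (2015, 34, k1, Lyra, Sam, 4), (2015, 34, k2, Atlas, Cal, 25), (2015, 34, k2, Atlas, Sam, 4), (2015, 34, k2, Gamma, Cal, 25), (2015, 34, k2, Gamma, Sam, 4), (2015, 34, k2, Lyra, Cal, 25), (2015, 34, k2, Lyra, Sam, 4), (2015, 34, p2, Atlas, Cal, 25), (2015, 34, p2, Atlas, Sam, 4), (2015, 34, p2, Gamma, Cal, 25), (2015, 34, p2, Gamma, Sam, 4), (2015, 34, p2, Lyra, Cal, 25), (2015, 34, p2, Lyra, Sam, 4)}.
π[genre, aid, year, aname, mid]: project onto (genre, aid, year, aname, mid) (24 duplicate(s) eliminated) → {(bio, 16, 1991, Jo, 36), (bio, 32, 1991, Ada, 36), (k1, 25, 2015, Cal, 34), (k1, 4, 2015, Sam, 34), (k2, 25, 2015, Cal, 34), (k2, 4, 2015, Sam, 34), (mkt, 16, 1991, Jo, 36), (mkt, 32, 1991, Ada, 36), (ops, 16, 1991, Jo, 36), (ops, 32, 1991, Ada, 36), (p2, 25, 2015, Cal, 34), (p2, 4, 2015, Sam, 34)}
Filtering on genre ≠ bio leaves {(k1, 25, 2015, Cal, 34), (k1, 4, 2015, Sam, 34), (k2, 25, 2015, Cal, 34), (k2, 4, 2015, Sam, 34), (mkt, 16, 1991, Jo, 36), (mkt, 32, 1991, Ada, 36), (ops, 16, 1991, Jo, 36), (ops, 32, 1991, Ada, 36), (p2, 25, 2015, Cal, 34), (p2, 4, 2015, Sam, 34)}.
π[mid, genre]: project onto (mid, genre) (5 duplicate(s) eliminated) → {(34, k1), (34, k2), (34, p2), (36, mkt), (36, ops)}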